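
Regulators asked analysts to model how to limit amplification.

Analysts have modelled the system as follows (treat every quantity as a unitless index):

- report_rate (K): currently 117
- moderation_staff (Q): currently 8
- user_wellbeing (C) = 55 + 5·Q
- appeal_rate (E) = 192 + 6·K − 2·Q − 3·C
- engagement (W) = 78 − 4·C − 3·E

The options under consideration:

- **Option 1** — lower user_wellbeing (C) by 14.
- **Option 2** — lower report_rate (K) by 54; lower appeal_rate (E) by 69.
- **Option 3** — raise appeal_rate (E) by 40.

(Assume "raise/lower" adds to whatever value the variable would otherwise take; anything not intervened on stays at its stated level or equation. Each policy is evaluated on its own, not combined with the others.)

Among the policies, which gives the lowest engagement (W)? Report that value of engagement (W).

Option 1 (C − 14):
  K = 117
  Q = 8
  C = 55 + 5·8 (−14 from intervention) = 81
  E = 192 + 6·117 − 2·8 − 3·81 = 635
  W = 78 − 4·81 − 3·635 = -2151
Option 2 (K − 54, E − 69):
  K = 117 − 54 = 63
  Q = 8
  C = 55 + 5·8 = 95
  E = 192 + 6·63 − 2·8 − 3·95 (−69 from intervention) = 200
  W = 78 − 4·95 − 3·200 = -902
Option 3 (E + 40):
  K = 117
  Q = 8
  C = 55 + 5·8 = 95
  E = 192 + 6·117 − 2·8 − 3·95 (+40 from intervention) = 633
  W = 78 − 4·95 − 3·633 = -2201
Comparing — Option 1: W=-2151, Option 2: W=-902, Option 3: W=-2201. Lowest is -2201 (Option 3).

-2201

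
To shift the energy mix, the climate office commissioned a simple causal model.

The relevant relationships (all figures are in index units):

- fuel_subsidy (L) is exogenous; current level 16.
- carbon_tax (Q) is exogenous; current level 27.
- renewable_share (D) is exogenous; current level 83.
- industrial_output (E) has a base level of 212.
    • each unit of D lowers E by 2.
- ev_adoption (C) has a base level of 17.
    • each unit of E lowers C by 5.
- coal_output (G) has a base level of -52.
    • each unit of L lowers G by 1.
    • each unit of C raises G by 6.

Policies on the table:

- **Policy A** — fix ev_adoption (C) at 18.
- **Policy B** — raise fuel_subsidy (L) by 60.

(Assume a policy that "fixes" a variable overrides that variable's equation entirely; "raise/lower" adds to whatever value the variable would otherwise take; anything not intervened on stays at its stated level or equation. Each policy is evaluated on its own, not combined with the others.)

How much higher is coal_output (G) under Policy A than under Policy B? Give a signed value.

1446

Policy A (C := 18):
  L = 16
  D = 83
  E = 212 − 2·83 = 46
  C = 18
  G = -52 − 16 + 6·18 = 40
Policy B (L + 60):
  L = 16 + 60 = 76
  D = 83
  E = 212 − 2·83 = 46
  C = 17 − 5·46 = -213
  G = -52 − 76 + 6·(-213) = -1406
G: 40 − (-1406) = 1446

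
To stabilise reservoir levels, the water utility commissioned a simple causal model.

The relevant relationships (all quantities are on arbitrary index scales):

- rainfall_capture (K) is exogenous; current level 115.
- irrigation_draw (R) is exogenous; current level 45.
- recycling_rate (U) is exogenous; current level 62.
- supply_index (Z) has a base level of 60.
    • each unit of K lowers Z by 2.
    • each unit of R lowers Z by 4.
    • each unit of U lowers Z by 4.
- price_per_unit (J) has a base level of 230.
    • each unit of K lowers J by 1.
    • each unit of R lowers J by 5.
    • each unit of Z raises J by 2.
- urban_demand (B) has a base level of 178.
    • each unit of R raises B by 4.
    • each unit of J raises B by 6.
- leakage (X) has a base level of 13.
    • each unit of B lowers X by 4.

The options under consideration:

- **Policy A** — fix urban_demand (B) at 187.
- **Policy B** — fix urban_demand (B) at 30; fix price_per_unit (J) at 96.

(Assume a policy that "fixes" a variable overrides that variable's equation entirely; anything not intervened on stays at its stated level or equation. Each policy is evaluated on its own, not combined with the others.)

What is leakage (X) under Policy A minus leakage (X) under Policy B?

-628

Policy A (B := 187):
  K = 115
  R = 45
  U = 62
  Z = 60 − 2·115 − 4·45 − 4·62 = -598
  J = 230 − 115 − 5·45 + 2·(-598) = -1306
  B = 187
  X = 13 − 4·187 = -735
Policy B (B := 30, J := 96):
  K = 115
  R = 45
  U = 62
  Z = 60 − 2·115 − 4·45 − 4·62 = -598
  J = 96
  B = 30
  X = 13 − 4·30 = -107
X: -735 − (-107) = -628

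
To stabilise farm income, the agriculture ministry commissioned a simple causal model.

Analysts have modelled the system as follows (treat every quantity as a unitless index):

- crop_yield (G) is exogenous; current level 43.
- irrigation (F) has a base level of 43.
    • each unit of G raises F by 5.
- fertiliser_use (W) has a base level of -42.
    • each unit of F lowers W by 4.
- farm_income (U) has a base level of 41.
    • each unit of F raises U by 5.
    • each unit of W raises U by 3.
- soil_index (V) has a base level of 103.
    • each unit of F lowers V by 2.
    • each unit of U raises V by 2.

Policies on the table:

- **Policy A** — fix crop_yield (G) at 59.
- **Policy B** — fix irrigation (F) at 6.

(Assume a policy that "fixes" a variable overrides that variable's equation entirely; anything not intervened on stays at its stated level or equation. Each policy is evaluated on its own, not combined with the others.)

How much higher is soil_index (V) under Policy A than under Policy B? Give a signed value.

Policy A (G := 59):
  G = 59
  F = 43 + 5·59 = 338
  W = -42 − 4·338 = -1394
  U = 41 + 5·338 + 3·(-1394) = -2451
  V = 103 − 2·338 + 2·(-2451) = -5475
Policy B (F := 6):
  G = 43
  F = 6
  W = -42 − 4·6 = -66
  U = 41 + 5·6 + 3·(-66) = -127
  V = 103 − 2·6 + 2·(-127) = -163
V: -5475 − (-163) = -5312

-5312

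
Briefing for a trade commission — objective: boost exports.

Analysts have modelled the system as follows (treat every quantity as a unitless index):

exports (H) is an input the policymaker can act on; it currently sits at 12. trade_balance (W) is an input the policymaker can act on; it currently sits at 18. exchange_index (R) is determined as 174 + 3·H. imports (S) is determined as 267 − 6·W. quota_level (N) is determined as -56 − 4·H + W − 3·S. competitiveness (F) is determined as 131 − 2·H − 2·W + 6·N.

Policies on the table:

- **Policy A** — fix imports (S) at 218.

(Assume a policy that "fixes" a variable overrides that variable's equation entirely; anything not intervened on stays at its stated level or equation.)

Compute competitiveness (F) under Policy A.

-4369

Policy A (S := 218):
  H = 12
  W = 18
  S = 218
  N = -56 − 4·12 + 18 − 3·218 = -740
  F = 131 − 2·12 − 2·18 + 6·(-740) = -4369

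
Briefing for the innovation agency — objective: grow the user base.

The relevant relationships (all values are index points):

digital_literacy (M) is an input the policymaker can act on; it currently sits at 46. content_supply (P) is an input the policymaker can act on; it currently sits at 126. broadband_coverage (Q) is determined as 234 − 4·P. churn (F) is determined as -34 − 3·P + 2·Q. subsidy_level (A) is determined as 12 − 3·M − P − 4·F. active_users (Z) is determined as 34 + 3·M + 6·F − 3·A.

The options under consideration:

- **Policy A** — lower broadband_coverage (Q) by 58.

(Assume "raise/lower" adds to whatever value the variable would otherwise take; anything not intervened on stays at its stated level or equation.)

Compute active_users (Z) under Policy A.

-18296

Policy A (Q − 58):
  M = 46
  P = 126
  Q = 234 − 4·126 (−58 from intervention) = -328
  F = -34 − 3·126 + 2·(-328) = -1068
  A = 12 − 3·46 − 126 − 4·(-1068) = 4020
  Z = 34 + 3·46 + 6·(-1068) − 3·4020 = -18296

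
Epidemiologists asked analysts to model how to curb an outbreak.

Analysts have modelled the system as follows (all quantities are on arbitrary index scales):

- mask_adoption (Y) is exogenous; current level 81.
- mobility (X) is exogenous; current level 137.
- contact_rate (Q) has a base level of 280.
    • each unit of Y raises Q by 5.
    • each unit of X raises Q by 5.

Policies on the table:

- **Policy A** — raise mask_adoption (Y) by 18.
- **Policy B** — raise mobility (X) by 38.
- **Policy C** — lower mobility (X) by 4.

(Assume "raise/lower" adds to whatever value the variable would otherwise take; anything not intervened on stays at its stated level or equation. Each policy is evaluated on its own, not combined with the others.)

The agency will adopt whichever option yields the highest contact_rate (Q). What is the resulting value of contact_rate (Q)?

Policy A (Y + 18):
  Y = 81 + 18 = 99
  X = 137
  Q = 280 + 5·99 + 5·137 = 1460
Policy B (X + 38):
  Y = 81
  X = 137 + 38 = 175
  Q = 280 + 5·81 + 5·175 = 1560
Policy C (X − 4):
  Y = 81
  X = 137 − 4 = 133
  Q = 280 + 5·81 + 5·133 = 1350
Comparing — Policy A: Q=1460, Policy B: Q=1560, Policy C: Q=1350. Highest is 1560 (Policy B).

1560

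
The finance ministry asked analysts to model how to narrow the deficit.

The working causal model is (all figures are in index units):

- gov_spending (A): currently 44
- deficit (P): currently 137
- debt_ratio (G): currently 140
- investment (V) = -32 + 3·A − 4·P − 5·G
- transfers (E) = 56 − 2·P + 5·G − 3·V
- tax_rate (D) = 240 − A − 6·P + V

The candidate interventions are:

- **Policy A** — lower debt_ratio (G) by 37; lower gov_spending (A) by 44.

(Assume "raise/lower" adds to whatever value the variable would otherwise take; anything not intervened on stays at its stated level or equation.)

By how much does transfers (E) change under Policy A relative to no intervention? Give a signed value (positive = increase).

-344

Baseline:
  A = 44
  P = 137
  G = 140
  V = -32 + 3·44 − 4·137 − 5·140 = -1148
  E = 56 − 2·137 + 5·140 − 3·(-1148) = 3926
Policy A (G − 37, A − 44):
  A = 44 − 44 = 0
  P = 137
  G = 140 − 37 = 103
  V = -32 + 3·0 − 4·137 − 5·103 = -1095
  E = 56 − 2·137 + 5·103 − 3·(-1095) = 3582
Change in E: 3582 − 3926 = -344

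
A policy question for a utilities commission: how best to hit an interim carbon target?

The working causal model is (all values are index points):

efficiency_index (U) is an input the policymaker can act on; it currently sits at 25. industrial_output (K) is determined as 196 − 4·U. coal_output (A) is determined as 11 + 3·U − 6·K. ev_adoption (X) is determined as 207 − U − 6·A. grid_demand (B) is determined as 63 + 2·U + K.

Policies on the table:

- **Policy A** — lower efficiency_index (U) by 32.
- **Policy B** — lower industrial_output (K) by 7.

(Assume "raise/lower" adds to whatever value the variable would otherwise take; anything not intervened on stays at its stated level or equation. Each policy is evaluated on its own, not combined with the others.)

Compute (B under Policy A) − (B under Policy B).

Policy A (U − 32):
  U = 25 − 32 = -7
  K = 196 − 4·(-7) = 224
  B = 63 + 2·(-7) + 224 = 273
Policy B (K − 7):
  U = 25
  K = 196 − 4·25 (−7 from intervention) = 89
  B = 63 + 2·25 + 89 = 202
B: 273 − 202 = 71

71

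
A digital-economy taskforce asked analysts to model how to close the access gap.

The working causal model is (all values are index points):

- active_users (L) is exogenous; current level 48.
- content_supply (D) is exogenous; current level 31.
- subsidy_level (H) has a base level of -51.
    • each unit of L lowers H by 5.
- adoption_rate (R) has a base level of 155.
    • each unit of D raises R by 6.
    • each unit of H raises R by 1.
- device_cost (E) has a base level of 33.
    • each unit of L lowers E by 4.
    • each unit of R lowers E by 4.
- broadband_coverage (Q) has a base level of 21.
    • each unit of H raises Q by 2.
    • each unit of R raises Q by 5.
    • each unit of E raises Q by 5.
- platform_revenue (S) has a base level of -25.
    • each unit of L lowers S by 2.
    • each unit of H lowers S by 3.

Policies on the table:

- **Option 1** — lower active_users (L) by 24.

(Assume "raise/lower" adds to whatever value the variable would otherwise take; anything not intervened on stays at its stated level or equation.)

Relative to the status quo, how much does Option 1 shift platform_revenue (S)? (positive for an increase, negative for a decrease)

Baseline:
  L = 48
  H = -51 − 5·48 = -291
  S = -25 − 2·48 − 3·(-291) = 752
Option 1 (L − 24):
  L = 48 − 24 = 24
  H = -51 − 5·24 = -171
  S = -25 − 2·24 − 3·(-171) = 440
Change in S: 440 − 752 = -312

-312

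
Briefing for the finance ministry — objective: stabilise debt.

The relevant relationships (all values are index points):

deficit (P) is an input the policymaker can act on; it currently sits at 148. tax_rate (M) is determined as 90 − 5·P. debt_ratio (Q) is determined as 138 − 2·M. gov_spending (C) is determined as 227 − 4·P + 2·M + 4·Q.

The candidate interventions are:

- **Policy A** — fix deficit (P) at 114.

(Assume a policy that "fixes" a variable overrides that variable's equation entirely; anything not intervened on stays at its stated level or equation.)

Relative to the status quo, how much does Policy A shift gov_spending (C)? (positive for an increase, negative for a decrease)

Baseline:
  P = 148
  M = 90 − 5·148 = -650
  Q = 138 − 2·(-650) = 1438
  C = 227 − 4·148 + 2·(-650) + 4·1438 = 4087
Policy A (P := 114):
  P = 114
  M = 90 − 5·114 = -480
  Q = 138 − 2·(-480) = 1098
  C = 227 − 4·114 + 2·(-480) + 4·1098 = 3203
Change in C: 3203 − 4087 = -884

-884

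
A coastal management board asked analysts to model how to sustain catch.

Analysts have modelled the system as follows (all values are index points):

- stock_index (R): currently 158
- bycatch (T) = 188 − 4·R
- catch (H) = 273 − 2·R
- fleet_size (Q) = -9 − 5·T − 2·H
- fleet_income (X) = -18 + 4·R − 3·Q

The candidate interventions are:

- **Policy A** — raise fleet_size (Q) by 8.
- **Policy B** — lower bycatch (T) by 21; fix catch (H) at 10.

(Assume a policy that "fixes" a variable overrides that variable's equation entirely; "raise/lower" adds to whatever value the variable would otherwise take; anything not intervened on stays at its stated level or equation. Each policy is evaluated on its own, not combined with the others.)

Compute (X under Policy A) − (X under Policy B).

-27

Policy A (Q + 8):
  R = 158
  T = 188 − 4·158 = -444
  H = 273 − 2·158 = -43
  Q = -9 − 5·(-444) − 2·(-43) (+8 from intervention) = 2305
  X = -18 + 4·158 − 3·2305 = -6301
Policy B (T − 21, H := 10):
  R = 158
  T = 188 − 4·158 (−21 from intervention) = -465
  H = 10
  Q = -9 − 5·(-465) − 2·10 = 2296
  X = -18 + 4·158 − 3·2296 = -6274
X: -6301 − (-6274) = -27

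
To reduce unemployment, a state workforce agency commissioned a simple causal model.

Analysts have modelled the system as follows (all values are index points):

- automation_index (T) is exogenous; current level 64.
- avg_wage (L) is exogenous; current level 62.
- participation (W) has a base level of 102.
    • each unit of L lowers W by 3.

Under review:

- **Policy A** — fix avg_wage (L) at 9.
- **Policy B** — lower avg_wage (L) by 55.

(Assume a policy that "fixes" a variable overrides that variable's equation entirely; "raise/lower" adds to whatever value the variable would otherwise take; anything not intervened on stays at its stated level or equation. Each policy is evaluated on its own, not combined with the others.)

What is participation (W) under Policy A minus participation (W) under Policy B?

-6

Policy A (L := 9):
  L = 9
  W = 102 − 3·9 = 75
Policy B (L − 55):
  L = 62 − 55 = 7
  W = 102 − 3·7 = 81
W: 75 − 81 = -6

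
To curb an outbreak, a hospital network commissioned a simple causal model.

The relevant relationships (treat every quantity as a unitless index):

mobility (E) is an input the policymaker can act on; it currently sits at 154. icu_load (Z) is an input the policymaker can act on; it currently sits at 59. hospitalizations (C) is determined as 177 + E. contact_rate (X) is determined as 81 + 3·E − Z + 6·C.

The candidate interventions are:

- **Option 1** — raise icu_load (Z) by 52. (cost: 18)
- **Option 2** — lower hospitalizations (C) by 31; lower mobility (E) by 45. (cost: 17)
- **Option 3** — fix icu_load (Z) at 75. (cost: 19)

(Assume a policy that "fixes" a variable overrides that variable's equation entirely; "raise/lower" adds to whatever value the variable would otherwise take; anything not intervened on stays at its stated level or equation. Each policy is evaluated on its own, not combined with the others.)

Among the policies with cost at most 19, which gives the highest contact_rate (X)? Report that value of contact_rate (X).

Option 1 (Z + 52):
  E = 154
  Z = 59 + 52 = 111
  C = 177 + 154 = 331
  X = 81 + 3·154 − 111 + 6·331 = 2418
Option 2 (C − 31, E − 45):
  E = 154 − 45 = 109
  Z = 59
  C = 177 + 109 (−31 from intervention) = 255
  X = 81 + 3·109 − 59 + 6·255 = 1879
Option 3 (Z := 75):
  E = 154
  Z = 75
  C = 177 + 154 = 331
  X = 81 + 3·154 − 75 + 6·331 = 2454
Comparing — Option 1: X=2418, Option 2: X=1879, Option 3: X=2454. Highest is 2454 (Option 3).

2454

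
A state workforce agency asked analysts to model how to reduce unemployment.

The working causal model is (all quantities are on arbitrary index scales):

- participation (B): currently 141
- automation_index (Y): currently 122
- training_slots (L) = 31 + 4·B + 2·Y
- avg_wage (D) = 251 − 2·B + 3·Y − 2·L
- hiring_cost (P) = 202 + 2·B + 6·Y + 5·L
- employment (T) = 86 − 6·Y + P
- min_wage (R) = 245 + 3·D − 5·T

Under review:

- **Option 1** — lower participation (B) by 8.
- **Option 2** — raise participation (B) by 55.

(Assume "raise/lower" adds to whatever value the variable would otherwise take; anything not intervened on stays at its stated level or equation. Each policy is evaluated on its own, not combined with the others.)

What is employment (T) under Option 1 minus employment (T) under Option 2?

Option 1 (B − 8):
  B = 141 − 8 = 133
  Y = 122
  L = 31 + 4·133 + 2·122 = 807
  P = 202 + 2·133 + 6·122 + 5·807 = 5235
  T = 86 − 6·122 + 5235 = 4589
Option 2 (B + 55):
  B = 141 + 55 = 196
  Y = 122
  L = 31 + 4·196 + 2·122 = 1059
  P = 202 + 2·196 + 6·122 + 5·1059 = 6621
  T = 86 − 6·122 + 6621 = 5975
T: 4589 − 5975 = -1386

-1386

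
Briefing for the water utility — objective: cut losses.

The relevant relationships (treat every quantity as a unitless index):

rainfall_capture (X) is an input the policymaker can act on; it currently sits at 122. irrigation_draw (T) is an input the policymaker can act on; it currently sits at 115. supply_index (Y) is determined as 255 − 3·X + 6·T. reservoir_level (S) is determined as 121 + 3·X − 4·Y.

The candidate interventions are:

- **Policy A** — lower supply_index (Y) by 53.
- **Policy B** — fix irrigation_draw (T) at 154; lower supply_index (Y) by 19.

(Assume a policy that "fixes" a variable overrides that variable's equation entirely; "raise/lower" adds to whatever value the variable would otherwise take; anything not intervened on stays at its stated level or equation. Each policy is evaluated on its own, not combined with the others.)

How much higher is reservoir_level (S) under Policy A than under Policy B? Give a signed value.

Policy A (Y − 53):
  X = 122
  T = 115
  Y = 255 − 3·122 + 6·115 (−53 from intervention) = 526
  S = 121 + 3·122 − 4·526 = -1617
Policy B (T := 154, Y − 19):
  X = 122
  T = 154
  Y = 255 − 3·122 + 6·154 (−19 from intervention) = 794
  S = 121 + 3·122 − 4·794 = -2689
S: -1617 − (-2689) = 1072

1072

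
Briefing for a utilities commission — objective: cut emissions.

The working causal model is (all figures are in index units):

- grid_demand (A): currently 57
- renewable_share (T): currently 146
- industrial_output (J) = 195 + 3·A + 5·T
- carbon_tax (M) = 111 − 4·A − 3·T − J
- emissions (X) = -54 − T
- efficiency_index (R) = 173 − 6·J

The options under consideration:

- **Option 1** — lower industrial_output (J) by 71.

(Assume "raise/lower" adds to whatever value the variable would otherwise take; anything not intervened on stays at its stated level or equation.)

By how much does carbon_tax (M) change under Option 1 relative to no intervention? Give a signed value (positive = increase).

71

Baseline:
  A = 57
  T = 146
  J = 195 + 3·57 + 5·146 = 1096
  M = 111 − 4·57 − 3·146 − 1096 = -1651
Option 1 (J − 71):
  A = 57
  T = 146
  J = 195 + 3·57 + 5·146 (−71 from intervention) = 1025
  M = 111 − 4·57 − 3·146 − 1025 = -1580
Change in M: -1580 − (-1651) = 71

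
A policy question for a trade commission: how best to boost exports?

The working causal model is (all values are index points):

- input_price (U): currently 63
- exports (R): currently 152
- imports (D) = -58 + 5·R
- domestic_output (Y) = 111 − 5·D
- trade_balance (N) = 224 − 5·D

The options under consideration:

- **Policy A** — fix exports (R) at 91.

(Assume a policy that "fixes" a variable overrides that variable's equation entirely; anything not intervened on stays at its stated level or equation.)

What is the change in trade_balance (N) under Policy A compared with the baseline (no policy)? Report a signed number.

Baseline:
  R = 152
  D = -58 + 5·152 = 702
  N = 224 − 5·702 = -3286
Policy A (R := 91):
  R = 91
  D = -58 + 5·91 = 397
  N = 224 − 5·397 = -1761
Change in N: -1761 − (-3286) = 1525

1525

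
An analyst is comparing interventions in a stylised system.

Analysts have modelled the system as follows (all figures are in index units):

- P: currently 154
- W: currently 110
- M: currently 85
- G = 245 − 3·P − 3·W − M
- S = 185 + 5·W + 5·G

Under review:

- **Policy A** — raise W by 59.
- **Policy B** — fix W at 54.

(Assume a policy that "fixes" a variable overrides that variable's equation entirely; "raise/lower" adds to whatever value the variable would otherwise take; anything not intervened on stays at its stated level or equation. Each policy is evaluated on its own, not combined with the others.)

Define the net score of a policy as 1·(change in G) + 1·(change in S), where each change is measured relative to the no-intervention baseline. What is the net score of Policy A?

Baseline:
  P = 154
  W = 110
  M = 85
  G = 245 − 3·154 − 3·110 − 85 = -632
  S = 185 + 5·110 + 5·(-632) = -2425
Policy A (W + 59):
  P = 154
  W = 110 + 59 = 169
  M = 85
  G = 245 − 3·154 − 3·169 − 85 = -809
  S = 185 + 5·169 + 5·(-809) = -3015
ΔG = -809 − (-632) = -177; ΔS = -3015 − (-2425) = -590
Score = 1·(-177) + 1·(-590) = -767

-767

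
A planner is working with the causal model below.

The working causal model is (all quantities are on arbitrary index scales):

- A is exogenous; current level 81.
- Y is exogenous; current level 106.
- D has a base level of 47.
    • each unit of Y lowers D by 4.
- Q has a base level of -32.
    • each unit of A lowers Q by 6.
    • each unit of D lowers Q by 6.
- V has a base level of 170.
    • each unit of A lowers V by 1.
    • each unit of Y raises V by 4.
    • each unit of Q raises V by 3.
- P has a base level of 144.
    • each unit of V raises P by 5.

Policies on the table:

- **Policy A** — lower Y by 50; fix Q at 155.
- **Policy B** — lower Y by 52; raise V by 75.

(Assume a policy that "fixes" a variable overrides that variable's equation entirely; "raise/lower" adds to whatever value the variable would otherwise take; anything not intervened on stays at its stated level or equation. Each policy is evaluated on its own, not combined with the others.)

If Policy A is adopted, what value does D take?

-177

Policy A (Y − 50, Q := 155):
  Y = 106 − 50 = 56
  D = 47 − 4·56 = -177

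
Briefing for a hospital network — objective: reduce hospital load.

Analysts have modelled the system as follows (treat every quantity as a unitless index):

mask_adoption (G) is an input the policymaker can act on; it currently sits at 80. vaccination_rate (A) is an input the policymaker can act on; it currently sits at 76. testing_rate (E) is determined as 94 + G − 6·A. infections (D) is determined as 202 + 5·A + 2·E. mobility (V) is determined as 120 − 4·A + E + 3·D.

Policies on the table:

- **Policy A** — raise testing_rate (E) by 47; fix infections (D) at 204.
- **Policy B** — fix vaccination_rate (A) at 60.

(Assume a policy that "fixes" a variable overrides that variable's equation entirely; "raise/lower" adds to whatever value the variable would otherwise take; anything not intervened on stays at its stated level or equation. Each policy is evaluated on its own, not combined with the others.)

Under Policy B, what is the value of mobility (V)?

84

Policy B (A := 60):
  G = 80
  A = 60
  E = 94 + 80 − 6·60 = -186
  D = 202 + 5·60 + 2·(-186) = 130
  V = 120 − 4·60 + (-186) + 3·130 = 84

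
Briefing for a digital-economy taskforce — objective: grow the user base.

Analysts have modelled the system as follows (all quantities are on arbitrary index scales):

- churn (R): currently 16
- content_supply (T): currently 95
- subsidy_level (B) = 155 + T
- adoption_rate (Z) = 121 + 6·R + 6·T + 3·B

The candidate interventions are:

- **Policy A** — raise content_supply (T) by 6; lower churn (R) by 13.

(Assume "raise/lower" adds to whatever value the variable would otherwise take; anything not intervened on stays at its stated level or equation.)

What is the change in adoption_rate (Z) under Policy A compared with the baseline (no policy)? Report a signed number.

-24

Baseline:
  R = 16
  T = 95
  B = 155 + 95 = 250
  Z = 121 + 6·16 + 6·95 + 3·250 = 1537
Policy A (T + 6, R − 13):
  R = 16 − 13 = 3
  T = 95 + 6 = 101
  B = 155 + 101 = 256
  Z = 121 + 6·3 + 6·101 + 3·256 = 1513
Change in Z: 1513 − 1537 = -24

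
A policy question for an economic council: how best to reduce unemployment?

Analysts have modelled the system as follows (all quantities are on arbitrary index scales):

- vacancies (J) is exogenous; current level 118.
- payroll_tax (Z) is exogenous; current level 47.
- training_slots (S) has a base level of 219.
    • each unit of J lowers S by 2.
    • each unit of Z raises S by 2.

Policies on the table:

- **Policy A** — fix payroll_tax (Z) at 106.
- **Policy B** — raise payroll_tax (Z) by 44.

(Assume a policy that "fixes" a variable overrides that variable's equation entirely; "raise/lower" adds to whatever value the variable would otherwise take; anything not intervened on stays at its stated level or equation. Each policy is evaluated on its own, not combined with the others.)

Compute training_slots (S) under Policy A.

Policy A (Z := 106):
  J = 118
  Z = 106
  S = 219 − 2·118 + 2·106 = 195

195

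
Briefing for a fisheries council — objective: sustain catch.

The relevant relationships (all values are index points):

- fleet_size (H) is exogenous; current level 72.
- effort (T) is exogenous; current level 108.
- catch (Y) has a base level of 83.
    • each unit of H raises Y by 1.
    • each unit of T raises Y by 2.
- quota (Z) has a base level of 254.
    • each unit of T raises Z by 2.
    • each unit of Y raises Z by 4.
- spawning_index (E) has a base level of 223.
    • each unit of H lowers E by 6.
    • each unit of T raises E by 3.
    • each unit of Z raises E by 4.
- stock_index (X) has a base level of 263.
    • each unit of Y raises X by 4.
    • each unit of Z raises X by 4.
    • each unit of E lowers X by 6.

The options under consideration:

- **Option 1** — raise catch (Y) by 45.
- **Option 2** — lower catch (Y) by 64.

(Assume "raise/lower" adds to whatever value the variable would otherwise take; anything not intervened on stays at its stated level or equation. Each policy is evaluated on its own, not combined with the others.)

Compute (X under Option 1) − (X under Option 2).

-8284

Option 1 (Y + 45):
  H = 72
  T = 108
  Y = 83 + 72 + 2·108 (+45 from intervention) = 416
  Z = 254 + 2·108 + 4·416 = 2134
  E = 223 − 6·72 + 3·108 + 4·2134 = 8651
  X = 263 + 4·416 + 4·2134 − 6·8651 = -41443
Option 2 (Y − 64):
  H = 72
  T = 108
  Y = 83 + 72 + 2·108 (−64 from intervention) = 307
  Z = 254 + 2·108 + 4·307 = 1698
  E = 223 − 6·72 + 3·108 + 4·1698 = 6907
  X = 263 + 4·307 + 4·1698 − 6·6907 = -33159
X: -41443 − (-33159) = -8284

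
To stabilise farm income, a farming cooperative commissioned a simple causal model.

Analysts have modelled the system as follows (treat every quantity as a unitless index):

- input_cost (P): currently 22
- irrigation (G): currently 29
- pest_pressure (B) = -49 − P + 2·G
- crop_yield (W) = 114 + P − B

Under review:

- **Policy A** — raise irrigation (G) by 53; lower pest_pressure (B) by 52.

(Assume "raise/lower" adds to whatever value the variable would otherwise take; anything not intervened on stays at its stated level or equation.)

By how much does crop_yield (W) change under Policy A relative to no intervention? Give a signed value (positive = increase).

-54

Baseline:
  P = 22
  G = 29
  B = -49 − 22 + 2·29 = -13
  W = 114 + 22 − (-13) = 149
Policy A (G + 53, B − 52):
  P = 22
  G = 29 + 53 = 82
  B = -49 − 22 + 2·82 (−52 from intervention) = 41
  W = 114 + 22 − 41 = 95
Change in W: 95 − 149 = -54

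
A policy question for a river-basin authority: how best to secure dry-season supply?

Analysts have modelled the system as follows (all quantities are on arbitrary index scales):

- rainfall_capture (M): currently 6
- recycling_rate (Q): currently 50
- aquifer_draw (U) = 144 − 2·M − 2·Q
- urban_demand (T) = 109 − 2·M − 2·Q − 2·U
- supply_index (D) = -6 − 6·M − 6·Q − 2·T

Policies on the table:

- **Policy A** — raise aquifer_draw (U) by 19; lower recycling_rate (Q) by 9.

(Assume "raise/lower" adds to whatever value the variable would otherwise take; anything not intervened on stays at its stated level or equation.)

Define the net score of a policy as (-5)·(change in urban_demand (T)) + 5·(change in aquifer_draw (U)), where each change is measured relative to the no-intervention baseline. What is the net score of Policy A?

Baseline:
  M = 6
  Q = 50
  U = 144 − 2·6 − 2·50 = 32
  T = 109 − 2·6 − 2·50 − 2·32 = -67
Policy A (U + 19, Q − 9):
  M = 6
  Q = 50 − 9 = 41
  U = 144 − 2·6 − 2·41 (+19 from intervention) = 69
  T = 109 − 2·6 − 2·41 − 2·69 = -123
ΔT = -123 − (-67) = -56; ΔU = 69 − 32 = 37
Score = (-5)·(-56) + 5·37 = 465

465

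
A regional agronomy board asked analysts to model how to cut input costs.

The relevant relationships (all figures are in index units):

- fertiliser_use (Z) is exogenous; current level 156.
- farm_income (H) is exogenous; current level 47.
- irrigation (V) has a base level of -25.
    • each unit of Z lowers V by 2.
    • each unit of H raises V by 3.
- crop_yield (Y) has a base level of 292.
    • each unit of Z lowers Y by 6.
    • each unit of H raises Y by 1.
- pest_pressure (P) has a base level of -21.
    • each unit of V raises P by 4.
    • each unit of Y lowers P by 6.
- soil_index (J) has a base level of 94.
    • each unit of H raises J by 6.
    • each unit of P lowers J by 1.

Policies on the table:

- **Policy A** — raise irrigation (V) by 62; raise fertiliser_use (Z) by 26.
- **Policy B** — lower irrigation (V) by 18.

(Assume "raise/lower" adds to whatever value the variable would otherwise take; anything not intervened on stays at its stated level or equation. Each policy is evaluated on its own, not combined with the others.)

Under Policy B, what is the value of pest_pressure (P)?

2705

Policy B (V − 18):
  Z = 156
  H = 47
  V = -25 − 2·156 + 3·47 (−18 from intervention) = -214
  Y = 292 − 6·156 + 47 = -597
  P = -21 + 4·(-214) − 6·(-597) = 2705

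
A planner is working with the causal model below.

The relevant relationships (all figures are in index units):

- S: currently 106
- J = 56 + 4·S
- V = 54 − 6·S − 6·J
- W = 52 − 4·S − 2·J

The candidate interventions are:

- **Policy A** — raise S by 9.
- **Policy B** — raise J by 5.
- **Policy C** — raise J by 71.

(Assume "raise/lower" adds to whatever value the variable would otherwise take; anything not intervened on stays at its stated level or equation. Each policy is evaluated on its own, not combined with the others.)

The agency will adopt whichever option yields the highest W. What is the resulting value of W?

Policy A (S + 9):
  S = 106 + 9 = 115
  J = 56 + 4·115 = 516
  W = 52 − 4·115 − 2·516 = -1440
Policy B (J + 5):
  S = 106
  J = 56 + 4·106 (+5 from intervention) = 485
  W = 52 − 4·106 − 2·485 = -1342
Policy C (J + 71):
  S = 106
  J = 56 + 4·106 (+71 from intervention) = 551
  W = 52 − 4·106 − 2·551 = -1474
Comparing — Policy A: W=-1440, Policy B: W=-1342, Policy C: W=-1474. Highest is -1342 (Policy B).

-1342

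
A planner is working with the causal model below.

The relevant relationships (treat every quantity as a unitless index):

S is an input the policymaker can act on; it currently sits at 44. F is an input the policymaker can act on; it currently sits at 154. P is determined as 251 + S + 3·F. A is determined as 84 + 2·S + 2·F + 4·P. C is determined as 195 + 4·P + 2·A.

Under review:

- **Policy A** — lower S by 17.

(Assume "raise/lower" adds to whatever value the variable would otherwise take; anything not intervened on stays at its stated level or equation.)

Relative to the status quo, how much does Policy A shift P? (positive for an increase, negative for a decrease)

Baseline:
  S = 44
  F = 154
  P = 251 + 44 + 3·154 = 757
Policy A (S − 17):
  S = 44 − 17 = 27
  F = 154
  P = 251 + 27 + 3·154 = 740
Change in P: 740 − 757 = -17

-17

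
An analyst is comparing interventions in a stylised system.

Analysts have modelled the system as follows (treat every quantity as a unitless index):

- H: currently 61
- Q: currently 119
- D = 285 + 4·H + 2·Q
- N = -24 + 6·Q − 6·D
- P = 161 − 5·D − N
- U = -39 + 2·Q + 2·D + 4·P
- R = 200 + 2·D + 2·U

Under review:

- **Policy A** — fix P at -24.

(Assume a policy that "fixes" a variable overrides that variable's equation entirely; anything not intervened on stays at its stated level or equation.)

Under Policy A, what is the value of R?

Policy A (P := -24):
  H = 61
  Q = 119
  D = 285 + 4·61 + 2·119 = 767
  N = -24 + 6·119 − 6·767 = -3912
  P = -24
  U = -39 + 2·119 + 2·767 + 4·(-24) = 1637
  R = 200 + 2·767 + 2·1637 = 5008

5008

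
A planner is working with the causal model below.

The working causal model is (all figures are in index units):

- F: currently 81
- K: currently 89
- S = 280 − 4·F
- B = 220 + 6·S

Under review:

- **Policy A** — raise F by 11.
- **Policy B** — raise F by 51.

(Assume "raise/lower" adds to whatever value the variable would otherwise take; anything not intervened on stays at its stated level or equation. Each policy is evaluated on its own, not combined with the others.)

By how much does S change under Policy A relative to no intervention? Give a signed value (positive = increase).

Baseline:
  F = 81
  S = 280 − 4·81 = -44
Policy A (F + 11):
  F = 81 + 11 = 92
  S = 280 − 4·92 = -88
Change in S: -88 − (-44) = -44

-44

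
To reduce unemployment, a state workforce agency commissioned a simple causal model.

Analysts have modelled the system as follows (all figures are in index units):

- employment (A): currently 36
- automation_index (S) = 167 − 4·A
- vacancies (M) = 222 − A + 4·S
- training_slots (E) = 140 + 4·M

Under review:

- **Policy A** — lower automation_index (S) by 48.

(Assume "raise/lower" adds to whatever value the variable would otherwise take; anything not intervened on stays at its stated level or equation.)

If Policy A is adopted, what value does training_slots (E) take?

484

Policy A (S − 48):
  A = 36
  S = 167 − 4·36 (−48 from intervention) = -25
  M = 222 − 36 + 4·(-25) = 86
  E = 140 + 4·86 = 484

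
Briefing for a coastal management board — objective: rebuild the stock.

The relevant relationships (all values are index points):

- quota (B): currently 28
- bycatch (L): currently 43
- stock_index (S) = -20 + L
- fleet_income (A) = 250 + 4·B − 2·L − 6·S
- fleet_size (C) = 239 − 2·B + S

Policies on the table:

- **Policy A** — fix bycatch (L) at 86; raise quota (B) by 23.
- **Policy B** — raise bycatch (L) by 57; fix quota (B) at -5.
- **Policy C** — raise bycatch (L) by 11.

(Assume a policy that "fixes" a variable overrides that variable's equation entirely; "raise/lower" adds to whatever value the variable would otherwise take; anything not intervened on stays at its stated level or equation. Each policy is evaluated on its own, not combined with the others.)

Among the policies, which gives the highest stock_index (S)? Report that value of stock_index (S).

80

Policy A (L := 86, B + 23):
  L = 86
  S = -20 + 86 = 66
Policy B (L + 57, B := -5):
  L = 43 + 57 = 100
  S = -20 + 100 = 80
Policy C (L + 11):
  L = 43 + 11 = 54
  S = -20 + 54 = 34
Comparing — Policy A: S=66, Policy B: S=80, Policy C: S=34. Highest is 80 (Policy B).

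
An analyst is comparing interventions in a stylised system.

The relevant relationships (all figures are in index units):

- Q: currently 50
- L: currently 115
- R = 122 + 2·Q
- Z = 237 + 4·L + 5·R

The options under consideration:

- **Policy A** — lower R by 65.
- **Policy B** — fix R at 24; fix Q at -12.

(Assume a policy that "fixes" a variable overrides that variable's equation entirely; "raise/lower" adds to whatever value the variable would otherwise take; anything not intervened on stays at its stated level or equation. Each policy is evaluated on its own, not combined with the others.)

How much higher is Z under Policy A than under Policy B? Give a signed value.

Policy A (R − 65):
  Q = 50
  L = 115
  R = 122 + 2·50 (−65 from intervention) = 157
  Z = 237 + 4·115 + 5·157 = 1482
Policy B (R := 24, Q := -12):
  Q = -12
  L = 115
  R = 24
  Z = 237 + 4·115 + 5·24 = 817
Z: 1482 − 817 = 665

665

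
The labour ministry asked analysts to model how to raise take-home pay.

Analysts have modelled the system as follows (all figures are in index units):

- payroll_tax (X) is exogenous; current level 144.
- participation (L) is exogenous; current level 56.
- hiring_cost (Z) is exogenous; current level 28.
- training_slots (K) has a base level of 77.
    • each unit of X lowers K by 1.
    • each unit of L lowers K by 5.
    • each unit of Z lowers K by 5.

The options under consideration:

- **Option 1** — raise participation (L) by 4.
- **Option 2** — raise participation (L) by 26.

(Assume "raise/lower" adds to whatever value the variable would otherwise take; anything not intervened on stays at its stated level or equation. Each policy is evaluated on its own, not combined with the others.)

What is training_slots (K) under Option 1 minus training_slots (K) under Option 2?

Option 1 (L + 4):
  X = 144
  L = 56 + 4 = 60
  Z = 28
  K = 77 − 144 − 5·60 − 5·28 = -507
Option 2 (L + 26):
  X = 144
  L = 56 + 26 = 82
  Z = 28
  K = 77 − 144 − 5·82 − 5·28 = -617
K: -507 − (-617) = 110

110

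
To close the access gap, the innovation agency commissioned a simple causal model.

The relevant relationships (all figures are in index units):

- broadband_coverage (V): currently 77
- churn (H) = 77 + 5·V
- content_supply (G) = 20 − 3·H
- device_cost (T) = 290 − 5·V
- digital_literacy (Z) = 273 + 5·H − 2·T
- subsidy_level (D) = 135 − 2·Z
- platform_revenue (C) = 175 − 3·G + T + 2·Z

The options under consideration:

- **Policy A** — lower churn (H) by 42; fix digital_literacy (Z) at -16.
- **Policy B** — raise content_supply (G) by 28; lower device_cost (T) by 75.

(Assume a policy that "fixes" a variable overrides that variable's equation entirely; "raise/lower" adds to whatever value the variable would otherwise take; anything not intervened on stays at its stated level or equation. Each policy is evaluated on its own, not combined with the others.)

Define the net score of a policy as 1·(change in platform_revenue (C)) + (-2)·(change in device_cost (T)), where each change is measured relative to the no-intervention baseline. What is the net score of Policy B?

291

Baseline:
  V = 77
  H = 77 + 5·77 = 462
  G = 20 − 3·462 = -1366
  T = 290 − 5·77 = -95
  Z = 273 + 5·462 − 2·(-95) = 2773
  C = 175 − 3·(-1366) + (-95) + 2·2773 = 9724
Policy B (G + 28, T − 75):
  V = 77
  H = 77 + 5·77 = 462
  G = 20 − 3·462 (+28 from intervention) = -1338
  T = 290 − 5·77 (−75 from intervention) = -170
  Z = 273 + 5·462 − 2·(-170) = 2923
  C = 175 − 3·(-1338) + (-170) + 2·2923 = 9865
ΔC = 9865 − 9724 = 141; ΔT = -170 − (-95) = -75
Score = 1·141 + (-2)·(-75) = 291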